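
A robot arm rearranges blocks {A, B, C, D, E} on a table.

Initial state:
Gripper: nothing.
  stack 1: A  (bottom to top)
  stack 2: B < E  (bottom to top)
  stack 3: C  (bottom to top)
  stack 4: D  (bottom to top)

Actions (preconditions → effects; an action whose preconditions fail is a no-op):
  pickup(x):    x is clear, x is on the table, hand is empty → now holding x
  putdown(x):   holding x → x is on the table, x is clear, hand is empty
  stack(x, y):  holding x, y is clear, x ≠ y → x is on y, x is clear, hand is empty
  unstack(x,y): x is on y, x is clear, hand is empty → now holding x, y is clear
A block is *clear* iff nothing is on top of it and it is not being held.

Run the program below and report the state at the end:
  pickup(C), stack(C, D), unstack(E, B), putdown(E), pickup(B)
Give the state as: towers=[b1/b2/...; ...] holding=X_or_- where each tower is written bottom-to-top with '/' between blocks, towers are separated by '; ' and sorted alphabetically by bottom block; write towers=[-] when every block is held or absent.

step 1 (pickup(C)): towers=[A; B/E; D] holding=C
step 2 (stack(C, D)): towers=[A; B/E; D/C] holding=-
step 3 (unstack(E, B)): towers=[A; B; D/C] holding=E
step 4 (putdown(E)): towers=[A; B; D/C; E] holding=-
step 5 (pickup(B)): towers=[A; D/C; E] holding=B

towers=[A; D/C; E] holding=B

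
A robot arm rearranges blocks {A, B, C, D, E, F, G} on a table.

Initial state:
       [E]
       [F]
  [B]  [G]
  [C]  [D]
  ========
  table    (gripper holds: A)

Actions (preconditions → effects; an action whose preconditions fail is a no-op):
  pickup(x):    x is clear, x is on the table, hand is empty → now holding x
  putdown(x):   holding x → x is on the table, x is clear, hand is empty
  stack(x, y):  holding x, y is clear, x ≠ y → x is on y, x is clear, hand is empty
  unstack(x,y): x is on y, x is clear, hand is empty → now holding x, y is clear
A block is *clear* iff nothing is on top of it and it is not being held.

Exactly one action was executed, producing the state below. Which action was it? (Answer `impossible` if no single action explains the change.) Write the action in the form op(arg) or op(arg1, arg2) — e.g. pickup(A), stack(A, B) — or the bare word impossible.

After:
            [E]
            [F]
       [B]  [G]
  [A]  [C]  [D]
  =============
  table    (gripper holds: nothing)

putdown(A)

target: towers=[A; C/B; D/G/F/E] holding=-
        putdown(A) → towers=[A; C/B; D/G/F/E] holding=-  ← match
       stack(A, B) → towers=[C/B/A; D/G/F/E] holding=-
       stack(A, E) → towers=[C/B; D/G/F/E/A] holding=-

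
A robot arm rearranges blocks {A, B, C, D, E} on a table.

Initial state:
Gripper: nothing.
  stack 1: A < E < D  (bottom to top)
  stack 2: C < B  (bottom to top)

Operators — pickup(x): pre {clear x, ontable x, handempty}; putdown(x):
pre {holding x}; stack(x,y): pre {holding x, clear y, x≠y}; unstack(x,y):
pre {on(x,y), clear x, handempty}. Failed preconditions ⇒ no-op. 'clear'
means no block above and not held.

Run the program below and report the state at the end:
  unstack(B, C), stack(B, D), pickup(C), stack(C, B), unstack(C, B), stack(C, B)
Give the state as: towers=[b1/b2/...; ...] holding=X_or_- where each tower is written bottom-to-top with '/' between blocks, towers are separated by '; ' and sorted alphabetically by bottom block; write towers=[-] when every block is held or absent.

step 1 (unstack(B, C)): towers=[A/E/D; C] holding=B
step 2 (stack(B, D)): towers=[A/E/D/B; C] holding=-
step 3 (pickup(C)): towers=[A/E/D/B] holding=C
step 4 (stack(C, B)): towers=[A/E/D/B/C] holding=-
step 5 (unstack(C, B)): towers=[A/E/D/B] holding=C
step 6 (stack(C, B)): towers=[A/E/D/B/C] holding=-

towers=[A/E/D/B/C] holding=-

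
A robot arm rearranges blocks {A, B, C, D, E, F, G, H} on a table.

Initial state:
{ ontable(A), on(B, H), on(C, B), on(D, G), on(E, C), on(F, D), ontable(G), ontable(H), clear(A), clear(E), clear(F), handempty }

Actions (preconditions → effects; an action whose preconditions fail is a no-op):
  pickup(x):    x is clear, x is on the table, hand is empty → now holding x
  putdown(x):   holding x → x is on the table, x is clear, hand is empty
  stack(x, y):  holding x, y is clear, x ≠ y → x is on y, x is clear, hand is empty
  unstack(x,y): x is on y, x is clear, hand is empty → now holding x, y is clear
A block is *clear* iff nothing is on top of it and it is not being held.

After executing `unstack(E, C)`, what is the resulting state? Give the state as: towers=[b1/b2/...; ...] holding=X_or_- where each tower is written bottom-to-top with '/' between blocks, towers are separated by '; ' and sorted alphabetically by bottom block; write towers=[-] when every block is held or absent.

before: towers=[A; G/D/F; H/B/C/E] holding=-
pre[unstack(E, C)]: on(E,C) ok, clear(E) ok, handempty ok
all met → apply unstack(E, C)
after:  towers=[A; G/D/F; H/B/C] holding=E

towers=[A; G/D/F; H/B/C] holding=E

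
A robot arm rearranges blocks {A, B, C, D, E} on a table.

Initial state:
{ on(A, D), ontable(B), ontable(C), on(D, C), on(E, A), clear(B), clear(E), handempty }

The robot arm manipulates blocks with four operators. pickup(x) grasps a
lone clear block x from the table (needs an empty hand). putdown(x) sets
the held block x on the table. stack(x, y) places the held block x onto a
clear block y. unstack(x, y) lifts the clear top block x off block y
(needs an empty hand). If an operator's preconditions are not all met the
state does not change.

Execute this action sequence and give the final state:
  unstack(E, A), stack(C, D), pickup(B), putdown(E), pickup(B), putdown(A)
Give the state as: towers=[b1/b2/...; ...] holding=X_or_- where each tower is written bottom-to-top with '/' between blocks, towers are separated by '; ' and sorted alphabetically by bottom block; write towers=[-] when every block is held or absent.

step 1 (unstack(E, A)): towers=[B; C/D/A] holding=E
step 2 (stack(C, D)) [no-op]: towers=[B; C/D/A] holding=E
step 3 (pickup(B)) [no-op]: towers=[B; C/D/A] holding=E
step 4 (putdown(E)): towers=[B; C/D/A; E] holding=-
step 5 (pickup(B)): towers=[C/D/A; E] holding=B
step 6 (putdown(A)) [no-op]: towers=[C/D/A; E] holding=B

towers=[C/D/A; E] holding=B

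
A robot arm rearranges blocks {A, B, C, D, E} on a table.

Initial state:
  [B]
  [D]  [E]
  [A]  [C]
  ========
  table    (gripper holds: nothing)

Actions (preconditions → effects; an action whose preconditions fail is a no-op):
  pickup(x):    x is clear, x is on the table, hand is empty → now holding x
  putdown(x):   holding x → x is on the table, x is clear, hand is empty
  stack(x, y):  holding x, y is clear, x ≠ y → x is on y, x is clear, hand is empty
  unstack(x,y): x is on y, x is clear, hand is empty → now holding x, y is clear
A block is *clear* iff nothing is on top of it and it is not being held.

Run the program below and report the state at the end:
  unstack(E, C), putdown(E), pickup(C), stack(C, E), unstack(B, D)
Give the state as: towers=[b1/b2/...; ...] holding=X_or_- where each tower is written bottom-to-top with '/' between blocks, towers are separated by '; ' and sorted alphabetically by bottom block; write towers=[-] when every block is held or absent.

step 1 (unstack(E, C)): towers=[A/D/B; C] holding=E
step 2 (putdown(E)): towers=[A/D/B; C; E] holding=-
step 3 (pickup(C)): towers=[A/D/B; E] holding=C
step 4 (stack(C, E)): towers=[A/D/B; E/C] holding=-
step 5 (unstack(B, D)): towers=[A/D; E/C] holding=B

towers=[A/D; E/C] holding=B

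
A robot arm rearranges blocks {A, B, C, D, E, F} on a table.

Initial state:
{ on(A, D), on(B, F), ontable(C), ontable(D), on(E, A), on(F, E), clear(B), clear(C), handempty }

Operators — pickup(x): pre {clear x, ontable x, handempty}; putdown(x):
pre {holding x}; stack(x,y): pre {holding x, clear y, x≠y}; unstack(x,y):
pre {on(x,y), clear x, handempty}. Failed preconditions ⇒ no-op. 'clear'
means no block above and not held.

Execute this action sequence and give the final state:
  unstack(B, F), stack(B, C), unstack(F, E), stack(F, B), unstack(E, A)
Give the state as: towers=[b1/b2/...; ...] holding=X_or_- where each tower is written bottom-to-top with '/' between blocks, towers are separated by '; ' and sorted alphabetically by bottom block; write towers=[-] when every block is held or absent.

step 1 (unstack(B, F)): towers=[C; D/A/E/F] holding=B
step 2 (stack(B, C)): towers=[C/B; D/A/E/F] holding=-
step 3 (unstack(F, E)): towers=[C/B; D/A/E] holding=F
step 4 (stack(F, B)): towers=[C/B/F; D/A/E] holding=-
step 5 (unstack(E, A)): towers=[C/B/F; D/A] holding=E

towers=[C/B/F; D/A] holding=E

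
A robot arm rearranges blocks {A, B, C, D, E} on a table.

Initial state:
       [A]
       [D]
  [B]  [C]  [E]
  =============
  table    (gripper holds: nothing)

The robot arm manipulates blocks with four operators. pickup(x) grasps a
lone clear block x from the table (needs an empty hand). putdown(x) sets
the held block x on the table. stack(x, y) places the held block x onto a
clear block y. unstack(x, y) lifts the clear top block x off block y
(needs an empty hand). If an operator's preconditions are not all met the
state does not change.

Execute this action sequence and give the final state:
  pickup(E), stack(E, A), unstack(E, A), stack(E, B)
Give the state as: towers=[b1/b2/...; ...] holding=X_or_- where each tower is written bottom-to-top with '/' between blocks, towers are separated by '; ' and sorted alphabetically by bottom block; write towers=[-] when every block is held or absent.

step 1 (pickup(E)): towers=[B; C/D/A] holding=E
step 2 (stack(E, A)): towers=[B; C/D/A/E] holding=-
step 3 (unstack(E, A)): towers=[B; C/D/A] holding=E
step 4 (stack(E, B)): towers=[B/E; C/D/A] holding=-

towers=[B/E; C/D/A] holding=-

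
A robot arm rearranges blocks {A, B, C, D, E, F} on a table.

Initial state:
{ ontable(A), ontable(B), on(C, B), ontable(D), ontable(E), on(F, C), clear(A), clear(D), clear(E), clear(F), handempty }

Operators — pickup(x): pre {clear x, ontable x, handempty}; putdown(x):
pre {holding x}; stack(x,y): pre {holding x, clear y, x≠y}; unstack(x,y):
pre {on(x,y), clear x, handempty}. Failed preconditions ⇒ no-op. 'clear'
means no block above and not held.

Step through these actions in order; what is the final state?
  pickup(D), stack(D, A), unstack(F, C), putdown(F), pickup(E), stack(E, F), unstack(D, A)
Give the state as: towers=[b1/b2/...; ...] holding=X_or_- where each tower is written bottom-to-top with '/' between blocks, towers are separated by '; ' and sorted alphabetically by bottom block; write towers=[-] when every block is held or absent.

step 1 (pickup(D)): towers=[A; B/C/F; E] holding=D
step 2 (stack(D, A)): towers=[A/D; B/C/F; E] holding=-
step 3 (unstack(F, C)): towers=[A/D; B/C; E] holding=F
step 4 (putdown(F)): towers=[A/D; B/C; E; F] holding=-
step 5 (pickup(E)): towers=[A/D; B/C; F] holding=E
step 6 (stack(E, F)): towers=[A/D; B/C; F/E] holding=-
step 7 (unstack(D, A)): towers=[A; B/C; F/E] holding=D

towers=[A; B/C; F/E] holding=D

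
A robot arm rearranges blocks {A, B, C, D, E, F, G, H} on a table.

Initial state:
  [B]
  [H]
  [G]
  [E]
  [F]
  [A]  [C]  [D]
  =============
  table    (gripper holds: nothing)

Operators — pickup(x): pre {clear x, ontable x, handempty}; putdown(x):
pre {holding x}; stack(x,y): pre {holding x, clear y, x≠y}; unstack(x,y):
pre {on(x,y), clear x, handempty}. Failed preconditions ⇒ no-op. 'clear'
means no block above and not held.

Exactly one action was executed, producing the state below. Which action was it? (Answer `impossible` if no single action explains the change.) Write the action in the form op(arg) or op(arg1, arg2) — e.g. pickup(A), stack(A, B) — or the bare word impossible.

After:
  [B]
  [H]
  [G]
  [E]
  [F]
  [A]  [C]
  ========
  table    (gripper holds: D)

pickup(D)

target: towers=[A/F/E/G/H/B; C] holding=D
     unstack(B, H) → towers=[A/F/E/G/H; C; D] holding=B
         pickup(D) → towers=[A/F/E/G/H/B; C] holding=D  ← match
         pickup(C) → towers=[A/F/E/G/H/B; D] holding=C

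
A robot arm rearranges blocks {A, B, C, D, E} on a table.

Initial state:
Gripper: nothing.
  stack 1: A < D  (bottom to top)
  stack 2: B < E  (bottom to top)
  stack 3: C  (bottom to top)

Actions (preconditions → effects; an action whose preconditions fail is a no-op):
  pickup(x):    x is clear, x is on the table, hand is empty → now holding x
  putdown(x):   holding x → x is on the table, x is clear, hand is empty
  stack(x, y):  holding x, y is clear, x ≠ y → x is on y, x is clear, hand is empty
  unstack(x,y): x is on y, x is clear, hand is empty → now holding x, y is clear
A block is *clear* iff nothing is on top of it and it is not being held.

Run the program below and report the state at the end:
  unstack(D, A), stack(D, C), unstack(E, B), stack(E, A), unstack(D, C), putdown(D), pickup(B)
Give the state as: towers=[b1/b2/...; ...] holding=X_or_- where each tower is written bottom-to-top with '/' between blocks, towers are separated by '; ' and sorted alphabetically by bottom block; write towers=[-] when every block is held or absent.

step 1 (unstack(D, A)): towers=[A; B/E; C] holding=D
step 2 (stack(D, C)): towers=[A; B/E; C/D] holding=-
step 3 (unstack(E, B)): towers=[A; B; C/D] holding=E
step 4 (stack(E, A)): towers=[A/E; B; C/D] holding=-
step 5 (unstack(D, C)): towers=[A/E; B; C] holding=D
step 6 (putdown(D)): towers=[A/E; B; C; D] holding=-
step 7 (pickup(B)): towers=[A/E; C; D] holding=B

towers=[A/E; C; D] holding=B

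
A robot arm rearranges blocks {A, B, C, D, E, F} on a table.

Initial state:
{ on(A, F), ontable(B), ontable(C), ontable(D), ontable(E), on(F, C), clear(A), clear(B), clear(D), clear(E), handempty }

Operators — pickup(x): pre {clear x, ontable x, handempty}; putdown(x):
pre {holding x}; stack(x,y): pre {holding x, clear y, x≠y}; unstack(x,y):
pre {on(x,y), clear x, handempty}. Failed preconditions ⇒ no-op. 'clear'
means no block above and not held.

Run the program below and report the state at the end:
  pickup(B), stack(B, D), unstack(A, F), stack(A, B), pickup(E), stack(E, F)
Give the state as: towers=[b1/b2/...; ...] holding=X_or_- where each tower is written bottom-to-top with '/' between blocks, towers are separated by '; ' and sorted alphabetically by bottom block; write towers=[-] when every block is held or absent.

towers=[C/F/E; D/B/A] holding=-

step 1 (pickup(B)): towers=[C/F/A; D; E] holding=B
step 2 (stack(B, D)): towers=[C/F/A; D/B; E] holding=-
step 3 (unstack(A, F)): towers=[C/F; D/B; E] holding=A
step 4 (stack(A, B)): towers=[C/F; D/B/A; E] holding=-
step 5 (pickup(E)): towers=[C/F; D/B/A] holding=E
step 6 (stack(E, F)): towers=[C/F/E; D/B/A] holding=-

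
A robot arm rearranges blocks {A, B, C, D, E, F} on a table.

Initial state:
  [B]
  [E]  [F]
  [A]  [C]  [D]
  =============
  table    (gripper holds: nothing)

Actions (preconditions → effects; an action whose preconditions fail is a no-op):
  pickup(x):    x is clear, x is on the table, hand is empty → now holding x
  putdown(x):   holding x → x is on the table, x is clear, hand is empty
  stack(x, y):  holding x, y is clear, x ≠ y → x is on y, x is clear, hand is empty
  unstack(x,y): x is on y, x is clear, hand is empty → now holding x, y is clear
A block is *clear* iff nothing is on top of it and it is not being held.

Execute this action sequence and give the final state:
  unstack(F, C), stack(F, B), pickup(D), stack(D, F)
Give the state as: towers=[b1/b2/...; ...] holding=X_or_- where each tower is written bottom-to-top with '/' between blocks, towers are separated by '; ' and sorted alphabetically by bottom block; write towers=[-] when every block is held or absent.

step 1 (unstack(F, C)): towers=[A/E/B; C; D] holding=F
step 2 (stack(F, B)): towers=[A/E/B/F; C; D] holding=-
step 3 (pickup(D)): towers=[A/E/B/F; C] holding=D
step 4 (stack(D, F)): towers=[A/E/B/F/D; C] holding=-

towers=[A/E/B/F/D; C] holding=-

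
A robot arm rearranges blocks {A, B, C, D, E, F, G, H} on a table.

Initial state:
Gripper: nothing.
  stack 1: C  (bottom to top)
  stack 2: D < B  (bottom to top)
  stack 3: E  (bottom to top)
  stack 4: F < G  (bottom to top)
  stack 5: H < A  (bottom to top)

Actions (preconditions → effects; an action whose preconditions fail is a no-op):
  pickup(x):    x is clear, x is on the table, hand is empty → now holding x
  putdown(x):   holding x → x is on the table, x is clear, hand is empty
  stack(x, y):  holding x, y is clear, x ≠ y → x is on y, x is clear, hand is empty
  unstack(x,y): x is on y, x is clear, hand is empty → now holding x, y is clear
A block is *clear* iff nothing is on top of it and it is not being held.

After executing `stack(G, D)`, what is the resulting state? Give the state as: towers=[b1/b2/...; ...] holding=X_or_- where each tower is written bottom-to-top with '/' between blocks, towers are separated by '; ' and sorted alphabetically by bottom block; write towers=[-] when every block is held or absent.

before: towers=[C; D/B; E; F/G; H/A] holding=-
pre[stack(G, D)]: holding(G) fail, clear(D) fail, G≠D ok
holding(G), clear(D) unmet → stack(G, D) is a no-op
after:  towers=[C; D/B; E; F/G; H/A] holding=-

towers=[C; D/B; E; F/G; H/A] holding=-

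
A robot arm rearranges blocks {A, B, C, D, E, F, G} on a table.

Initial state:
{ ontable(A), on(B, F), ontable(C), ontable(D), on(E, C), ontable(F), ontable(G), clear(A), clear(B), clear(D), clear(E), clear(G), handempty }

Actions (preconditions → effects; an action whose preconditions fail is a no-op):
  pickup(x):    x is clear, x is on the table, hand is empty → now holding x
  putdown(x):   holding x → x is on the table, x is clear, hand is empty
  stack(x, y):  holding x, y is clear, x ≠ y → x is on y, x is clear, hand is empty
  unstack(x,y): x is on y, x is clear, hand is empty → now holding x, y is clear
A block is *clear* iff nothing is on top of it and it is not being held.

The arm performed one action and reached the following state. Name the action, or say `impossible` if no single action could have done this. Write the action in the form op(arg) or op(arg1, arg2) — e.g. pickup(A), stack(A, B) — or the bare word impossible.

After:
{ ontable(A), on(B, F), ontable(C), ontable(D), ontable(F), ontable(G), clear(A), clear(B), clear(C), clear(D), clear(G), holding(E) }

unstack(E, C)

target: towers=[A; C; D; F/B; G] holding=E
     unstack(B, F) → towers=[A; C/E; D; F; G] holding=B
         pickup(G) → towers=[A; C/E; D; F/B] holding=G
         pickup(D) → towers=[A; C/E; F/B; G] holding=D
         pickup(A) → towers=[C/E; D; F/B; G] holding=A
     unstack(E, C) → towers=[A; C; D; F/B; G] holding=E  ← match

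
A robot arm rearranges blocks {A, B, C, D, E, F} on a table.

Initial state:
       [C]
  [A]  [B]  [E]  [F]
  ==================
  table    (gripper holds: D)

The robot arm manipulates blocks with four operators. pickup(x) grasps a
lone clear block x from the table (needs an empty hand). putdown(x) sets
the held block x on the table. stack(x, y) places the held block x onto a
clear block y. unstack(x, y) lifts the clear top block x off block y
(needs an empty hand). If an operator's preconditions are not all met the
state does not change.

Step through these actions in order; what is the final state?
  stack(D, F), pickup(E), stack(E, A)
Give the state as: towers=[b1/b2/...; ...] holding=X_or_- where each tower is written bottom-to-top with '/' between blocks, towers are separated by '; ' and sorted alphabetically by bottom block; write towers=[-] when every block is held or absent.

towers=[A/E; B/C; F/D] holding=-

step 1 (stack(D, F)): towers=[A; B/C; E; F/D] holding=-
step 2 (pickup(E)): towers=[A; B/C; F/D] holding=E
step 3 (stack(E, A)): towers=[A/E; B/C; F/D] holding=-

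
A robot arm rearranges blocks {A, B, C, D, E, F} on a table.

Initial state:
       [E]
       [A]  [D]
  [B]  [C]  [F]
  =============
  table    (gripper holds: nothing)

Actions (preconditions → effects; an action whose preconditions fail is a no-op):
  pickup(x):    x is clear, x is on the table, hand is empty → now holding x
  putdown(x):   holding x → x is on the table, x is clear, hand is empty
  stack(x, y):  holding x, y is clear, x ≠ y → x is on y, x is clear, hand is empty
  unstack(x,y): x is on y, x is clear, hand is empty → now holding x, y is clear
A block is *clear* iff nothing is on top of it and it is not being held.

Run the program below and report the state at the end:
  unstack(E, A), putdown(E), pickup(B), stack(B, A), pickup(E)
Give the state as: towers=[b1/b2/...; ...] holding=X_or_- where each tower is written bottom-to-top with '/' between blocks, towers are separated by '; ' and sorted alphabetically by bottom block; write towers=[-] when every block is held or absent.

towers=[C/A/B; F/D] holding=E

step 1 (unstack(E, A)): towers=[B; C/A; F/D] holding=E
step 2 (putdown(E)): towers=[B; C/A; E; F/D] holding=-
step 3 (pickup(B)): towers=[C/A; E; F/D] holding=B
step 4 (stack(B, A)): towers=[C/A/B; E; F/D] holding=-
step 5 (pickup(E)): towers=[C/A/B; F/D] holding=E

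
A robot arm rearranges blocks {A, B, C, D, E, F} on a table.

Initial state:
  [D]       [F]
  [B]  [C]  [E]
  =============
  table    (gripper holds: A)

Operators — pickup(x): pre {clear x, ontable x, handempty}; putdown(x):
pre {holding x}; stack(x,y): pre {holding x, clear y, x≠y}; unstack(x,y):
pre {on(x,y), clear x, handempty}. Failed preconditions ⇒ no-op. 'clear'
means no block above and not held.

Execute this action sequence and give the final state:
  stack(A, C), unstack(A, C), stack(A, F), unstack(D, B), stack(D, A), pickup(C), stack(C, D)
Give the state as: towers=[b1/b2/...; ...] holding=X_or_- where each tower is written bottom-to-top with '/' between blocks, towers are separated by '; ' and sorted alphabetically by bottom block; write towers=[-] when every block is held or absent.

towers=[B; E/F/A/D/C] holding=-

step 1 (stack(A, C)): towers=[B/D; C/A; E/F] holding=-
step 2 (unstack(A, C)): towers=[B/D; C; E/F] holding=A
step 3 (stack(A, F)): towers=[B/D; C; E/F/A] holding=-
step 4 (unstack(D, B)): towers=[B; C; E/F/A] holding=D
step 5 (stack(D, A)): towers=[B; C; E/F/A/D] holding=-
step 6 (pickup(C)): towers=[B; E/F/A/D] holding=C
step 7 (stack(C, D)): towers=[B; E/F/A/D/C] holding=-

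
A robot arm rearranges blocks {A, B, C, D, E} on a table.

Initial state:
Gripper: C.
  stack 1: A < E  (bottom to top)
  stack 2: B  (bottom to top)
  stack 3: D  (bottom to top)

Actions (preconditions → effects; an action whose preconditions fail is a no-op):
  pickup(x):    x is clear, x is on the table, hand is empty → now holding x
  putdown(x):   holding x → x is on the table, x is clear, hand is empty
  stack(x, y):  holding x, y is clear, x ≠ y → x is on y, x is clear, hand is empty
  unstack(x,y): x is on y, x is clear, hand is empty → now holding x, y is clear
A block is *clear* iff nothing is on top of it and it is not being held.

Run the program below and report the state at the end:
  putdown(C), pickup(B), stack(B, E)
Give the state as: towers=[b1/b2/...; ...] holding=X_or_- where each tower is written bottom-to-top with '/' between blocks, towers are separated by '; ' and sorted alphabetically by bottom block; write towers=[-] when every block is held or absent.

step 1 (putdown(C)): towers=[A/E; B; C; D] holding=-
step 2 (pickup(B)): towers=[A/E; C; D] holding=B
step 3 (stack(B, E)): towers=[A/E/B; C; D] holding=-

towers=[A/E/B; C; D] holding=-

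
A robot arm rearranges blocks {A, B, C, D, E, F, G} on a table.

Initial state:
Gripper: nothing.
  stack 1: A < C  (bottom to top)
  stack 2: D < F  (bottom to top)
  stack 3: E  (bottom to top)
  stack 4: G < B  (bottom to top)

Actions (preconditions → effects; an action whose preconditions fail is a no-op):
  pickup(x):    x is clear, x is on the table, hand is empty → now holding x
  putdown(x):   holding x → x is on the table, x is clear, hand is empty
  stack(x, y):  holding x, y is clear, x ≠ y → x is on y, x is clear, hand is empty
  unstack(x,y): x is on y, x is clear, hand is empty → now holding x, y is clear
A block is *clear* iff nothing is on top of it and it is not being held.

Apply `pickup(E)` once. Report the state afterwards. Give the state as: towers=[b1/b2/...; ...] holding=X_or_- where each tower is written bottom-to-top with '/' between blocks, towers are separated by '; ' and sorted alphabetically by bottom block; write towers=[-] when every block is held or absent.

towers=[A/C; D/F; G/B] holding=E

before: towers=[A/C; D/F; E; G/B] holding=-
pre[pickup(E)]: clear(E) ✓, ontable(E) ✓, handempty ✓
all met → apply pickup(E)
after:  towers=[A/C; D/F; G/B] holding=E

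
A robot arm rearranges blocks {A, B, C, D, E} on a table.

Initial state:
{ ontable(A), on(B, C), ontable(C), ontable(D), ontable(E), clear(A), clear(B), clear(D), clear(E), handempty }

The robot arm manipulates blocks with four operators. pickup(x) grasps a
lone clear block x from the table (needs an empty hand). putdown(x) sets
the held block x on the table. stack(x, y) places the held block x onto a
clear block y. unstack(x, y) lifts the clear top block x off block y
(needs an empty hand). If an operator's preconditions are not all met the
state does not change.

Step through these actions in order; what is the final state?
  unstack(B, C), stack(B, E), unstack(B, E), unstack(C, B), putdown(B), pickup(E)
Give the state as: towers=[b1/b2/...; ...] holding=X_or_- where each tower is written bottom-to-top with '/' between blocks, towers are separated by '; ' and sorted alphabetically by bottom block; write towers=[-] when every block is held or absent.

step 1 (unstack(B, C)): towers=[A; C; D; E] holding=B
step 2 (stack(B, E)): towers=[A; C; D; E/B] holding=-
step 3 (unstack(B, E)): towers=[A; C; D; E] holding=B
step 4 (unstack(C, B)) [no-op]: towers=[A; C; D; E] holding=B
step 5 (putdown(B)): towers=[A; B; C; D; E] holding=-
step 6 (pickup(E)): towers=[A; B; C; D] holding=E

towers=[A; B; C; D] holding=E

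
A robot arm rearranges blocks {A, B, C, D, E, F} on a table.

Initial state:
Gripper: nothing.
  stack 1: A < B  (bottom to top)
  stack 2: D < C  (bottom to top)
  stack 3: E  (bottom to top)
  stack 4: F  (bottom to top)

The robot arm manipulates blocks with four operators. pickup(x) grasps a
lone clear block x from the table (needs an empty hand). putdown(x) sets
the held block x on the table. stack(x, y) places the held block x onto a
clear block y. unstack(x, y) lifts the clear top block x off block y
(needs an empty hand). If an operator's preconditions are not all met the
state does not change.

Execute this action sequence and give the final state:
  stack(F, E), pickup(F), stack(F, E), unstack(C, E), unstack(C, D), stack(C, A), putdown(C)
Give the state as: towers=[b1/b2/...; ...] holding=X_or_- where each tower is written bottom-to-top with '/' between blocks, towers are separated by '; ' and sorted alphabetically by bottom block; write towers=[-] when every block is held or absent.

towers=[A/B; C; D; E/F] holding=-

step 1 (stack(F, E)) [no-op]: towers=[A/B; D/C; E; F] holding=-
step 2 (pickup(F)): towers=[A/B; D/C; E] holding=F
step 3 (stack(F, E)): towers=[A/B; D/C; E/F] holding=-
step 4 (unstack(C, E)) [no-op]: towers=[A/B; D/C; E/F] holding=-
step 5 (unstack(C, D)): towers=[A/B; D; E/F] holding=C
step 6 (stack(C, A)) [no-op]: towers=[A/B; D; E/F] holding=C
step 7 (putdown(C)): towers=[A/B; C; D; E/F] holding=-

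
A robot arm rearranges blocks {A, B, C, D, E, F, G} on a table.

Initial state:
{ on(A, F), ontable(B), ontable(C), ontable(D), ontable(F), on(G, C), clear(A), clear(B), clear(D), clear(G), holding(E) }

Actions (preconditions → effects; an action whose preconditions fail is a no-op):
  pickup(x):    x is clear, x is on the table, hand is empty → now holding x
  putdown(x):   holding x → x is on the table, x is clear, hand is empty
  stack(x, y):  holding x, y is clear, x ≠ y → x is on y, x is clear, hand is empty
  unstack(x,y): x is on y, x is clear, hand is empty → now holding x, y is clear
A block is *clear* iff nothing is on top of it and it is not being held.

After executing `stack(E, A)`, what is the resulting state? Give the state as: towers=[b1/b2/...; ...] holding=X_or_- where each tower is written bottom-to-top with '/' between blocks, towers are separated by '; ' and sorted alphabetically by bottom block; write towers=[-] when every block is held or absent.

before: towers=[B; C/G; D; F/A] holding=E
pre[stack(E, A)]: holding(E) yes, clear(A) yes, E≠A yes
all met → apply stack(E, A)
after:  towers=[B; C/G; D; F/A/E] holding=-

towers=[B; C/G; D; F/A/E] holding=-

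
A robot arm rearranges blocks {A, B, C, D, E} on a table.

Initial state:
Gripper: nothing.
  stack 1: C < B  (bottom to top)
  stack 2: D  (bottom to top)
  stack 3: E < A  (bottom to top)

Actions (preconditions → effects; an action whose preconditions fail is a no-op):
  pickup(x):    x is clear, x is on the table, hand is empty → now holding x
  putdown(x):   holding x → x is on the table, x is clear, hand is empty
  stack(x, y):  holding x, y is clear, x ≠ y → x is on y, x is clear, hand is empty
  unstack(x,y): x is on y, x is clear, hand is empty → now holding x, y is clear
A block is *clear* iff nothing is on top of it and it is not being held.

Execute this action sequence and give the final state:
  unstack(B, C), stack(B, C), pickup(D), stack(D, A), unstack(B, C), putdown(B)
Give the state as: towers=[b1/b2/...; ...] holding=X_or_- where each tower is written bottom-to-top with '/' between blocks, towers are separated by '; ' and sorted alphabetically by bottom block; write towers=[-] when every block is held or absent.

towers=[B; C; E/A/D] holding=-

step 1 (unstack(B, C)): towers=[C; D; E/A] holding=B
step 2 (stack(B, C)): towers=[C/B; D; E/A] holding=-
step 3 (pickup(D)): towers=[C/B; E/A] holding=D
step 4 (stack(D, A)): towers=[C/B; E/A/D] holding=-
step 5 (unstack(B, C)): towers=[C; E/A/D] holding=B
step 6 (putdown(B)): towers=[B; C; E/A/D] holding=-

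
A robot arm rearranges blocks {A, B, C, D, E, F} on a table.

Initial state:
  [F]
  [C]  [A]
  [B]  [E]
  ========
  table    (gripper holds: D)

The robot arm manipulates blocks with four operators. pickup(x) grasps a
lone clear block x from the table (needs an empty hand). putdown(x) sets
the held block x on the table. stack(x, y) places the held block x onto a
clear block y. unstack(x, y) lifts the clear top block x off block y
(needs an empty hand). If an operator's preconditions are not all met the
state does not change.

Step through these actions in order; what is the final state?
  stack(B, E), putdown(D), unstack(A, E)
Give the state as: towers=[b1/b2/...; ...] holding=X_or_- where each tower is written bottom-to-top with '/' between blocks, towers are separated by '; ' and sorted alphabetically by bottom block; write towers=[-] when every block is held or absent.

step 1 (stack(B, E)) [no-op]: towers=[B/C/F; E/A] holding=D
step 2 (putdown(D)): towers=[B/C/F; D; E/A] holding=-
step 3 (unstack(A, E)): towers=[B/C/F; D; E] holding=A

towers=[B/C/F; D; E] holding=A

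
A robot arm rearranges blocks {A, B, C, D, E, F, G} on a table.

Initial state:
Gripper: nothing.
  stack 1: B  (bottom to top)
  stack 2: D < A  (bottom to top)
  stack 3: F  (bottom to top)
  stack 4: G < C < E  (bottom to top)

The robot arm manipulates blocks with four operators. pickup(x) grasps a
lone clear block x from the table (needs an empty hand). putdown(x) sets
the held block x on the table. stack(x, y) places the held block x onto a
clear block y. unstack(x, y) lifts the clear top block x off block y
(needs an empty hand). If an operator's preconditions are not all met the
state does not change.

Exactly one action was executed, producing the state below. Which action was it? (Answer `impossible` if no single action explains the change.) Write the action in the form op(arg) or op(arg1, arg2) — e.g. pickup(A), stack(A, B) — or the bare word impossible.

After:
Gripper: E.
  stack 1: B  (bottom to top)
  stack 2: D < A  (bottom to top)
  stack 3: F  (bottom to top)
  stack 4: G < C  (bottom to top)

unstack(E, C)

target: towers=[B; D/A; F; G/C] holding=E
         pickup(B) → towers=[D/A; F; G/C/E] holding=B
         pickup(F) → towers=[B; D/A; G/C/E] holding=F
     unstack(A, D) → towers=[B; D; F; G/C/E] holding=A
     unstack(E, C) → towers=[B; D/A; F; G/C] holding=E  ← match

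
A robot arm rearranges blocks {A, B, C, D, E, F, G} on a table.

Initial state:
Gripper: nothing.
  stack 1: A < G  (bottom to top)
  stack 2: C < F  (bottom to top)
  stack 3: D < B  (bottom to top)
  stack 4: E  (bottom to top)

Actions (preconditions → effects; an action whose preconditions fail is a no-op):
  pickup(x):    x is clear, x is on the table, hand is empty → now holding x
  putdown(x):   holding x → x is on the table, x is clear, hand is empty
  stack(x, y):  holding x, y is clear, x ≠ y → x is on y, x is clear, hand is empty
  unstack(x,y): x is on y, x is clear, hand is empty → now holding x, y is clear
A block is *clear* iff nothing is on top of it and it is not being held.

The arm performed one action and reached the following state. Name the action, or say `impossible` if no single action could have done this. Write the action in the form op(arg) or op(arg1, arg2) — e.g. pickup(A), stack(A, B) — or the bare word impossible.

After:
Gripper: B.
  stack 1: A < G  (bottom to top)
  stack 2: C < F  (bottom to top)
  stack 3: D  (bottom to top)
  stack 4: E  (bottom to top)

unstack(B, D)

target: towers=[A/G; C/F; D; E] holding=B
     unstack(B, D) → towers=[A/G; C/F; D; E] holding=B  ← match
     unstack(F, C) → towers=[A/G; C; D/B; E] holding=F
     unstack(G, A) → towers=[A; C/F; D/B; E] holding=G
         pickup(E) → towers=[A/G; C/F; D/B] holding=E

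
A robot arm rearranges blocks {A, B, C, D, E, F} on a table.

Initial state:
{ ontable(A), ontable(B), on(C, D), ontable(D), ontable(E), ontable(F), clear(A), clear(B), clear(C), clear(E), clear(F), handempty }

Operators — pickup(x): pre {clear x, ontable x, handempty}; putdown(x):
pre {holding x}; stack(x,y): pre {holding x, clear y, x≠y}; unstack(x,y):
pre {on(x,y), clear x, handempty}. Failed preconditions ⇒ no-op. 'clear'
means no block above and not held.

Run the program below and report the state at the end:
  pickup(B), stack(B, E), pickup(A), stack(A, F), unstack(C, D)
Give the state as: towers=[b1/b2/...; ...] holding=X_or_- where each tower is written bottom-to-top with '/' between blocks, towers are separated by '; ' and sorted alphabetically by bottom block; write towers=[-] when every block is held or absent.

step 1 (pickup(B)): towers=[A; D/C; E; F] holding=B
step 2 (stack(B, E)): towers=[A; D/C; E/B; F] holding=-
step 3 (pickup(A)): towers=[D/C; E/B; F] holding=A
step 4 (stack(A, F)): towers=[D/C; E/B; F/A] holding=-
step 5 (unstack(C, D)): towers=[D; E/B; F/A] holding=C

towers=[D; E/B; F/A] holding=C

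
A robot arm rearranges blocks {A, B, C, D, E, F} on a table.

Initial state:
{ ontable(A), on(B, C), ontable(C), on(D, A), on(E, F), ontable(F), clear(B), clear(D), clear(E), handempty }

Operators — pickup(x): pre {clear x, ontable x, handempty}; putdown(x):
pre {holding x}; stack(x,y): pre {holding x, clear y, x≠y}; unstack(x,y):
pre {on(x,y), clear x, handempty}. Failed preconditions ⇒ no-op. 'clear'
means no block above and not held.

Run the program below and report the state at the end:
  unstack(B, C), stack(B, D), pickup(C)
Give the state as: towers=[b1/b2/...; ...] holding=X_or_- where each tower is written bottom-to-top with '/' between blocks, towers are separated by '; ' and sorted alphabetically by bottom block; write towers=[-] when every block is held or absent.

step 1 (unstack(B, C)): towers=[A/D; C; F/E] holding=B
step 2 (stack(B, D)): towers=[A/D/B; C; F/E] holding=-
step 3 (pickup(C)): towers=[A/D/B; F/E] holding=C

towers=[A/D/B; F/E] holding=C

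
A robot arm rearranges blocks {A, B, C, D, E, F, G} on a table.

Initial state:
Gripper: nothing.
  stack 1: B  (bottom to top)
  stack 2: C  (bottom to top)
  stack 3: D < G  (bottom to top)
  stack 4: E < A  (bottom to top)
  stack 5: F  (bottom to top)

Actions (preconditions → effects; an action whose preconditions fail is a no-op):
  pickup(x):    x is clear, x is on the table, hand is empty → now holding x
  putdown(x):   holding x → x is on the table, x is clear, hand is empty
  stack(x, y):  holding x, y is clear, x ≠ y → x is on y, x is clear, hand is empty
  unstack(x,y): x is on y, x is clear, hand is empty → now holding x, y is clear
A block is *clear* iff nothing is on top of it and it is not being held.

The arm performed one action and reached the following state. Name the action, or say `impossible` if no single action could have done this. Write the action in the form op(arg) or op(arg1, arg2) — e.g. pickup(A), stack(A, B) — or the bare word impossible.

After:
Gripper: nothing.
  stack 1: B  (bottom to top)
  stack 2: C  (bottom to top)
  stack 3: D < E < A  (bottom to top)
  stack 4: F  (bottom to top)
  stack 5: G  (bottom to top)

target: towers=[B; C; D/E/A; F; G] holding=-
         pickup(B) → towers=[C; D/G; E/A; F] holding=B
         pickup(F) → towers=[B; C; D/G; E/A] holding=F
     unstack(G, D) → towers=[B; C; D; E/A; F] holding=G
     unstack(A, E) → towers=[B; C; D/G; E; F] holding=A
         pickup(C) → towers=[B; D/G; E/A; F] holding=C
none of the 5 applicable actions match → impossible

impossible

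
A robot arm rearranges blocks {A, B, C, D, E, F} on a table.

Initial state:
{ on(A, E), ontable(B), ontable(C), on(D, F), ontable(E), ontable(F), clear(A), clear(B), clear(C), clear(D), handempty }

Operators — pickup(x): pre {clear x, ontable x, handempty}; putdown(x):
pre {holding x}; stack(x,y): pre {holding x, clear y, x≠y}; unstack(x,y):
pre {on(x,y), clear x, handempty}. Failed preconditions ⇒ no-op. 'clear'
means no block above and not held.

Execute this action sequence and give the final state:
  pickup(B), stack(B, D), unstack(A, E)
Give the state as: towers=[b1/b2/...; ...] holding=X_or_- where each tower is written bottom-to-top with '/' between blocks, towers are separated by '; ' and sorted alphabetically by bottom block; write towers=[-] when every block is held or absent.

step 1 (pickup(B)): towers=[C; E/A; F/D] holding=B
step 2 (stack(B, D)): towers=[C; E/A; F/D/B] holding=-
step 3 (unstack(A, E)): towers=[C; E; F/D/B] holding=A

towers=[C; E; F/D/B] holding=A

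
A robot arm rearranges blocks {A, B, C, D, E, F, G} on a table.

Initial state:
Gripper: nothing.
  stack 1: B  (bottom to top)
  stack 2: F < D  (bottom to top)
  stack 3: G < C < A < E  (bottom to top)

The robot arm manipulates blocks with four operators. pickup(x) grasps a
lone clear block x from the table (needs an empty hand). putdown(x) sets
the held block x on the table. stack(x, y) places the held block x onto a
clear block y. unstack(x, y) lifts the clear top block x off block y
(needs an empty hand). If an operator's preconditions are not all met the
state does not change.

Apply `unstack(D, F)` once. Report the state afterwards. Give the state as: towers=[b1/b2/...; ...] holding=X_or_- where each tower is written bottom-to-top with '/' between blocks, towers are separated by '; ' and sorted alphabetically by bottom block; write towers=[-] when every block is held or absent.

before: towers=[B; F/D; G/C/A/E] holding=-
pre[unstack(D, F)]: on(D,F) ✓, clear(D) ✓, handempty ✓
all met → apply unstack(D, F)
after:  towers=[B; F; G/C/A/E] holding=D

towers=[B; F; G/C/A/E] holding=D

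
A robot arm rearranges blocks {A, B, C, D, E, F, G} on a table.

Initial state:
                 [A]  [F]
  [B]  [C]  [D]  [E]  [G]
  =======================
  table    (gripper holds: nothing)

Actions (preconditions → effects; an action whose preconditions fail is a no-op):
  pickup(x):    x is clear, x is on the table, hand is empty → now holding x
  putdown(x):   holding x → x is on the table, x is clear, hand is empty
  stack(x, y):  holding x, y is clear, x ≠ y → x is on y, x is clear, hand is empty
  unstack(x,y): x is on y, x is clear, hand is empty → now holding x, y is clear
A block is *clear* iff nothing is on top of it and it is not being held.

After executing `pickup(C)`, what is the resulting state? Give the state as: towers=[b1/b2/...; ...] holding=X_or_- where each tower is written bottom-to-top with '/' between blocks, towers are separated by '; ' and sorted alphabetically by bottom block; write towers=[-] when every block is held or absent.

before: towers=[B; C; D; E/A; G/F] holding=-
pre[pickup(C)]: clear(C) ok, ontable(C) ok, handempty ok
all met → apply pickup(C)
after:  towers=[B; D; E/A; G/F] holding=C

towers=[B; D; E/A; G/F] holding=C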